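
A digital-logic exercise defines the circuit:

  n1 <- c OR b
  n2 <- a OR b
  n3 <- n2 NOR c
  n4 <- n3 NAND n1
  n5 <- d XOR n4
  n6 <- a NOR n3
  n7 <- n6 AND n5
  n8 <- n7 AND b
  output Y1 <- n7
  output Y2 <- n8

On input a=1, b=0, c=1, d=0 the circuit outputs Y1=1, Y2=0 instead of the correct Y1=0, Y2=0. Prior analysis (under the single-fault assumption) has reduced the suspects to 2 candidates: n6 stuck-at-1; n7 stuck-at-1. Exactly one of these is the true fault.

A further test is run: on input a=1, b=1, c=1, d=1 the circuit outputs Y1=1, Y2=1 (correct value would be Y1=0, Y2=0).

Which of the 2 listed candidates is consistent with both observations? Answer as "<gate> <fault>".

Evaluate each candidate on input a=1, b=1, c=1, d=1:
  n6 stuck-at-1: n1=1, n2=1, n3=0, n4=1, n5=0, n6=1 [stuck-at-1], n7=0, n8=0 → Y1=0, Y2=0 — eliminated
  n7 stuck-at-1: n1=1, n2=1, n3=0, n4=1, n5=0, n6=0, n7=1 [stuck-at-1], n8=1 → Y1=1, Y2=1 — matches
Only n7 stuck-at-1 reproduces the observed Y1=1, Y2=1.

n7 stuck-at-1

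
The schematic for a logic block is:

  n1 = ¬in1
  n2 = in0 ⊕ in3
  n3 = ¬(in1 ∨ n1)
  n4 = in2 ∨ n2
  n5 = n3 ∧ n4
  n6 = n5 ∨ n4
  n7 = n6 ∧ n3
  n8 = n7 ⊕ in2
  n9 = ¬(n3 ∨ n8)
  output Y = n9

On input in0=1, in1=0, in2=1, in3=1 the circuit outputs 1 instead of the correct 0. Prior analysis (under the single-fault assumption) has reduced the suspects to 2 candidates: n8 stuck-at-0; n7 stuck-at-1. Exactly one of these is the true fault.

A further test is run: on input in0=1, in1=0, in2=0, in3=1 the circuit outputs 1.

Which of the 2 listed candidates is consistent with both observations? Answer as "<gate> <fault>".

n8 stuck-at-0

Evaluate each candidate on input in0=1, in1=0, in2=0, in3=1:
  n8 stuck-at-0: n1=1, n2=0, n3=0, n4=0, n5=0, n6=0, n7=0, n8=0 [stuck-at-0], n9=1 → 1 — matches
  n7 stuck-at-1: n1=1, n2=0, n3=0, n4=0, n5=0, n6=0, n7=1 [stuck-at-1], n8=1, n9=0 → 0 — eliminated
Only n8 stuck-at-0 reproduces the observed 1.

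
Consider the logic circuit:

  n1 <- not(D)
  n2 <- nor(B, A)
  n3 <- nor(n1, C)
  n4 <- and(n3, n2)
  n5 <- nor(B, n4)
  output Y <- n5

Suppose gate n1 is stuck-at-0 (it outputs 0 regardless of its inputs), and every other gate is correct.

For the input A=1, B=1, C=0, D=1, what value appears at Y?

0

Propagate with n1 forced: n1=0 [stuck-at-0], n2=0, n3=1, n4=0, n5=0.
So Y = 0. (Same as the fault-free value — the fault is masked on this input.)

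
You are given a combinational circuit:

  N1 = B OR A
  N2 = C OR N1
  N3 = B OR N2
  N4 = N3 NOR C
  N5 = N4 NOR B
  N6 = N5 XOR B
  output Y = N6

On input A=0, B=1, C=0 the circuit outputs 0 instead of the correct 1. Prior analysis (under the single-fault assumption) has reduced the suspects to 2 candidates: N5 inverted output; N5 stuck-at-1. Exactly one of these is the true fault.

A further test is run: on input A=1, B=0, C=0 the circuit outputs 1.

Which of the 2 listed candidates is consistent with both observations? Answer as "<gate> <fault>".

N5 stuck-at-1

Evaluate each candidate on input A=1, B=0, C=0:
  N5 inverted output: N1=1, N2=1, N3=1, N4=0, N5=0 [inverted output], N6=0 → 0 — eliminated
  N5 stuck-at-1: N1=1, N2=1, N3=1, N4=0, N5=1 [stuck-at-1], N6=1 → 1 — matches
Only N5 stuck-at-1 reproduces the observed 1.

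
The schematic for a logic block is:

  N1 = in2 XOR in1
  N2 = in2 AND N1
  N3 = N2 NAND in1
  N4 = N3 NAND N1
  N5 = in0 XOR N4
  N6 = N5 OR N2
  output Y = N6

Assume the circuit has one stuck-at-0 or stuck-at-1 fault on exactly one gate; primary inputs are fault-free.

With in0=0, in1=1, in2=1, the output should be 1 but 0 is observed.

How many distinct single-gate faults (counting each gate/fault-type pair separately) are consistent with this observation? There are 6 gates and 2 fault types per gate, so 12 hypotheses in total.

Fault-free: N1=0, N2=0, N3=1, N4=1, N5=1, N6=1 → 1. Observed 0.
  N1 stuck-at-0: output 1 ✗
  N1 stuck-at-1: output 1 ✗
  N2 stuck-at-0: output 1 ✗
  N2 stuck-at-1: output 1 ✗
  N3 stuck-at-0: output 1 ✗
  N3 stuck-at-1: output 1 ✗
  N4 stuck-at-0: output 0 ✓
  N4 stuck-at-1: output 1 ✗
  N5 stuck-at-0: output 0 ✓
  N5 stuck-at-1: output 1 ✗
  N6 stuck-at-0: output 0 ✓
  N6 stuck-at-1: output 1 ✗
Consistent faults: {N4 stuck-at-0, N5 stuck-at-0, N6 stuck-at-0} — 3 in all.

3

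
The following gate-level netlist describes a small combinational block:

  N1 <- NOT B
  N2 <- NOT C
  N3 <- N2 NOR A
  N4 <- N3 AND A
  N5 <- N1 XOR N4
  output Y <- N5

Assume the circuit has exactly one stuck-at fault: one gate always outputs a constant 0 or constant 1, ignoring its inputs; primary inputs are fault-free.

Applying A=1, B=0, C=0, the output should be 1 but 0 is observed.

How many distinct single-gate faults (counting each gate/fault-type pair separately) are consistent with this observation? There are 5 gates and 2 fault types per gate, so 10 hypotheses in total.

4

Fault-free: N1=1, N2=1, N3=0, N4=0, N5=1 → 1. Observed 0.
  N1 stuck-at-0: output 0 ✓
  N1 stuck-at-1: output 1 ✗
  N2 stuck-at-0: output 1 ✗
  N2 stuck-at-1: output 1 ✗
  N3 stuck-at-0: output 1 ✗
  N3 stuck-at-1: output 0 ✓
  N4 stuck-at-0: output 1 ✗
  N4 stuck-at-1: output 0 ✓
  N5 stuck-at-0: output 0 ✓
  N5 stuck-at-1: output 1 ✗
Consistent faults: {N1 stuck-at-0, N3 stuck-at-1, N4 stuck-at-1, N5 stuck-at-0} — 4 in all.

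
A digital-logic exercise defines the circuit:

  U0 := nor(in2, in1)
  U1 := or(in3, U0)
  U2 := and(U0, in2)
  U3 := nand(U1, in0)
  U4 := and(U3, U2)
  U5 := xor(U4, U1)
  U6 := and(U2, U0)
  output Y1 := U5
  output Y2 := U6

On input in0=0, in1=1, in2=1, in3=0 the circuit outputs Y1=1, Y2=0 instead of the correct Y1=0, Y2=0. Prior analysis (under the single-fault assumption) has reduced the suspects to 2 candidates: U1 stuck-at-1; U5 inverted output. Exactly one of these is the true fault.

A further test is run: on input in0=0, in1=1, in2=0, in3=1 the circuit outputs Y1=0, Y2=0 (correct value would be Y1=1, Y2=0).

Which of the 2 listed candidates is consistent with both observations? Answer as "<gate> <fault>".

Evaluate each candidate on input in0=0, in1=1, in2=0, in3=1:
  U1 stuck-at-1: U0=0, U1=1 [stuck-at-1], U2=0, U3=1, U4=0, U5=1, U6=0 → Y1=1, Y2=0 — eliminated
  U5 inverted output: U0=0, U1=1, U2=0, U3=1, U4=0, U5=0 [inverted output], U6=0 → Y1=0, Y2=0 — matches
Only U5 inverted output reproduces the observed Y1=0, Y2=0.

U5 inverted output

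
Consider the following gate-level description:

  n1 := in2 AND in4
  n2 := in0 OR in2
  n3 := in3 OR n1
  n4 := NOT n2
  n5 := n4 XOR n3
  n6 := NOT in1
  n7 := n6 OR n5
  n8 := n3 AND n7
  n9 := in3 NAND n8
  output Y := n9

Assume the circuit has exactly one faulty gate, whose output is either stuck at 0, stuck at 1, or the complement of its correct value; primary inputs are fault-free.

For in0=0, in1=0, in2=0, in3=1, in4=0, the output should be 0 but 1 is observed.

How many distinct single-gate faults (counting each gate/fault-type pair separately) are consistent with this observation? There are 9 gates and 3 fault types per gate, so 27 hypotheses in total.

10

Fault-free: n1=0, n2=0, n3=1, n4=1, n5=0, n6=1, n7=1, n8=1, n9=0 → 0. Observed 1.
  n1: none of the 3 fault types match ✗
  n2: none of the 3 fault types match ✗
  n3: stuck-at-0, inverted output ✓; others ✗
  n4: none of the 3 fault types match ✗
  n5: none of the 3 fault types match ✗
  n6: stuck-at-0, inverted output ✓; others ✗
  n7: stuck-at-0, inverted output ✓; others ✗
  n8: stuck-at-0, inverted output ✓; others ✗
  n9: stuck-at-1, inverted output ✓; others ✗
Consistent faults: {n3 stuck-at-0, n3 inverted output, n6 stuck-at-0, n6 inverted output, n7 stuck-at-0, n7 inverted output, n8 stuck-at-0, n8 inverted output, n9 stuck-at-1, n9 inverted output} — 10 in all.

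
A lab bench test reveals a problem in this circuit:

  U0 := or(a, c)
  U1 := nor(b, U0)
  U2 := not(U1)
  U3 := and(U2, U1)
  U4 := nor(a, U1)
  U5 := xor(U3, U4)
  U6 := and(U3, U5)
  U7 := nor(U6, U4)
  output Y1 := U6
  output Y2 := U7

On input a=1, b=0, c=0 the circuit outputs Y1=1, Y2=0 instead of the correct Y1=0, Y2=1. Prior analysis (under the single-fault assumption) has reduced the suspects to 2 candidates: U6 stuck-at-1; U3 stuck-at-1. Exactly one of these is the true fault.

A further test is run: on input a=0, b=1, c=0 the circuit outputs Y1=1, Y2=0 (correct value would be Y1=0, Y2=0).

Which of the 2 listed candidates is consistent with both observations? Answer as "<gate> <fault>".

U6 stuck-at-1

Evaluate each candidate on input a=0, b=1, c=0:
  U6 stuck-at-1: U0=0, U1=0, U2=1, U3=0, U4=1, U5=1, U6=1 [stuck-at-1], U7=0 → Y1=1, Y2=0 — matches
  U3 stuck-at-1: U0=0, U1=0, U2=1, U3=1 [stuck-at-1], U4=1, U5=0, U6=0, U7=0 → Y1=0, Y2=0 — eliminated
Only U6 stuck-at-1 reproduces the observed Y1=1, Y2=0.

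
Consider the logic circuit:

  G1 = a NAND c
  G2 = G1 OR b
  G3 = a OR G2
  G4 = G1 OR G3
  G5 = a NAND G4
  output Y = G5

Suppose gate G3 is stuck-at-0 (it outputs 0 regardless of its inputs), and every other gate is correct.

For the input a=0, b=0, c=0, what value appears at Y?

1

Propagate with G3 forced: G1=1, G2=1, G3=0 [stuck-at-0], G4=1, G5=1.
So Y = 1. (Same as the fault-free value — the fault is masked on this input.)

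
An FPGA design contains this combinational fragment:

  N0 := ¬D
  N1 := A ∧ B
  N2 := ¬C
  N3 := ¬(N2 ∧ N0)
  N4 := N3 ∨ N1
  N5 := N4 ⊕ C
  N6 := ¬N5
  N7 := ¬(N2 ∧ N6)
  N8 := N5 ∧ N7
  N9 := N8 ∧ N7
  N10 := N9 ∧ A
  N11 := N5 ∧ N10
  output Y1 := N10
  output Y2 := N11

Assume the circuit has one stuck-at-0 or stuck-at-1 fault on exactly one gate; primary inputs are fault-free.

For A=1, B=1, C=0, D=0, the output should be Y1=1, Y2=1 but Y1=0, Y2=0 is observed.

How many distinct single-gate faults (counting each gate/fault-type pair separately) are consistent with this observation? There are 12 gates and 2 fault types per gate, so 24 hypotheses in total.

8

Fault-free: N0=1, N1=1, N2=1, N3=0, N4=1, N5=1, N6=0, N7=1, N8=1, N9=1, N10=1, N11=1 → Y1=1, Y2=1. Observed Y1=0, Y2=0.
  N0: none of the 2 fault types match ✗
  N1: stuck-at-0 ✓; others ✗
  N2: none of the 2 fault types match ✗
  N3: none of the 2 fault types match ✗
  N4: stuck-at-0 ✓; others ✗
  N5: stuck-at-0 ✓; others ✗
  N6: stuck-at-1 ✓; others ✗
  N7: stuck-at-0 ✓; others ✗
  N8: stuck-at-0 ✓; others ✗
  N9: stuck-at-0 ✓; others ✗
  N10: stuck-at-0 ✓; others ✗
  N11: none of the 2 fault types match ✗
Consistent faults: {N1 stuck-at-0, N4 stuck-at-0, N5 stuck-at-0, N6 stuck-at-1, N7 stuck-at-0, N8 stuck-at-0, N9 stuck-at-0, N10 stuck-at-0} — 8 in all.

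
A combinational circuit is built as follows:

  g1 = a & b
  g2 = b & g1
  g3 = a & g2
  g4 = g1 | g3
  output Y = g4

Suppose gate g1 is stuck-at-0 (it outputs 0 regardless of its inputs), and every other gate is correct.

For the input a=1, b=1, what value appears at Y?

Propagate with g1 forced: g1=0 [stuck-at-0], g2=0, g3=0, g4=0.
So Y = 0. (Without the fault it would be 1.)

0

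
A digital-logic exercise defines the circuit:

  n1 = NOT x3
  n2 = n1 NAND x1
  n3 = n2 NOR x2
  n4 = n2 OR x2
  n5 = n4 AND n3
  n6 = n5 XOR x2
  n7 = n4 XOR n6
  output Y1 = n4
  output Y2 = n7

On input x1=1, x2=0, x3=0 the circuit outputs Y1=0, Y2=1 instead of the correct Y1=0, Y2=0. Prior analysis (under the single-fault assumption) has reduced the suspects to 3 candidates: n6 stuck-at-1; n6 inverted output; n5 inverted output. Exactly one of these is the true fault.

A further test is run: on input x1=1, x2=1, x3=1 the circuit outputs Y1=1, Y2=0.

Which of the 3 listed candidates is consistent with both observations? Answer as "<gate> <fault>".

Evaluate each candidate on input x1=1, x2=1, x3=1:
  n6 stuck-at-1: n1=0, n2=1, n3=0, n4=1, n5=0, n6=1 [stuck-at-1], n7=0 → Y1=1, Y2=0 — matches
  n6 inverted output: n1=0, n2=1, n3=0, n4=1, n5=0, n6=0 [inverted output], n7=1 → Y1=1, Y2=1 — eliminated
  n5 inverted output: n1=0, n2=1, n3=0, n4=1, n5=1 [inverted output], n6=0, n7=1 → Y1=1, Y2=1 — eliminated
Only n6 stuck-at-1 reproduces the observed Y1=1, Y2=0.

n6 stuck-at-1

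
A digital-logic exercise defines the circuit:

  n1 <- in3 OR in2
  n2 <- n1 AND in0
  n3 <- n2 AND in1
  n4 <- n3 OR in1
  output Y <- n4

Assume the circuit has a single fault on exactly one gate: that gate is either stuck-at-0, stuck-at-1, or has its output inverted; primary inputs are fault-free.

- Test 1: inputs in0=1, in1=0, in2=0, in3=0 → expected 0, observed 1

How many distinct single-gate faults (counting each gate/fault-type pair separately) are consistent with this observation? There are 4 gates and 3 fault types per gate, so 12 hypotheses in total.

4

Fault-free: n1=0, n2=0, n3=0, n4=0 → 0. Observed 1.
  n1 stuck-at-0: output 0 ✗
  n1 stuck-at-1: output 0 ✗
  n1 inverted output: output 0 ✗
  n2 stuck-at-0: output 0 ✗
  n2 stuck-at-1: output 0 ✗
  n2 inverted output: output 0 ✗
  n3 stuck-at-0: output 0 ✗
  n3 stuck-at-1: output 1 ✓
  n3 inverted output: output 1 ✓
  n4 stuck-at-0: output 0 ✗
  n4 stuck-at-1: output 1 ✓
  n4 inverted output: output 1 ✓
Consistent faults: {n3 stuck-at-1, n3 inverted output, n4 stuck-at-1, n4 inverted output} — 4 in all.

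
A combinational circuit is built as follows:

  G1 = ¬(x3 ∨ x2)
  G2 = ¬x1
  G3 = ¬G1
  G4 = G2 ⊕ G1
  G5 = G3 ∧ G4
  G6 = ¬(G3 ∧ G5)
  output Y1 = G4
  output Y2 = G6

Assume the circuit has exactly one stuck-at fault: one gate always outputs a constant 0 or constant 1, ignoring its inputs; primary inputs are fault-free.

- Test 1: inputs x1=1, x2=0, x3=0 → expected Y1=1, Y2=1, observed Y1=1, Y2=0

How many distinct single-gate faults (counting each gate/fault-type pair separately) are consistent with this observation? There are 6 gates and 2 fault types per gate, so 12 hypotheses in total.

2

Fault-free: G1=1, G2=0, G3=0, G4=1, G5=0, G6=1 → Y1=1, Y2=1. Observed Y1=1, Y2=0.
  G1 stuck-at-0: output Y1=0, Y2=1 ✗
  G1 stuck-at-1: output Y1=1, Y2=1 ✗
  G2 stuck-at-0: output Y1=1, Y2=1 ✗
  G2 stuck-at-1: output Y1=0, Y2=1 ✗
  G3 stuck-at-0: output Y1=1, Y2=1 ✗
  G3 stuck-at-1: output Y1=1, Y2=0 ✓
  G4 stuck-at-0: output Y1=0, Y2=1 ✗
  G4 stuck-at-1: output Y1=1, Y2=1 ✗
  G5 stuck-at-0: output Y1=1, Y2=1 ✗
  G5 stuck-at-1: output Y1=1, Y2=1 ✗
  G6 stuck-at-0: output Y1=1, Y2=0 ✓
  G6 stuck-at-1: output Y1=1, Y2=1 ✗
Consistent faults: {G3 stuck-at-1, G6 stuck-at-0} — 2 in all.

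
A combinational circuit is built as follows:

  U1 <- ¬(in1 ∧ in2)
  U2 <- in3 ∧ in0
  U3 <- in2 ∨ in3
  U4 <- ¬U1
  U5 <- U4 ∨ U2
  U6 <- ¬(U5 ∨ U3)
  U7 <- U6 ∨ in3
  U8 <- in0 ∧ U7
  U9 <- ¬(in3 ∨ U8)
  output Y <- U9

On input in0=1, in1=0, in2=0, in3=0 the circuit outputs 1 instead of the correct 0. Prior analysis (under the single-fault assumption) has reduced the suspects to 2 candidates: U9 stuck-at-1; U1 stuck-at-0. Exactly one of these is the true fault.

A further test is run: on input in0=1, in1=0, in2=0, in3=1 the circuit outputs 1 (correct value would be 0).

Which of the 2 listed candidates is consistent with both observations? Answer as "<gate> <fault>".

Evaluate each candidate on input in0=1, in1=0, in2=0, in3=1:
  U9 stuck-at-1: U1=1, U2=1, U3=1, U4=0, U5=1, U6=0, U7=1, U8=1, U9=1 [stuck-at-1] → 1 — matches
  U1 stuck-at-0: U1=0 [stuck-at-0], U2=1, U3=1, U4=1, U5=1, U6=0, U7=1, U8=1, U9=0 → 0 — eliminated
Only U9 stuck-at-1 reproduces the observed 1.

U9 stuck-at-1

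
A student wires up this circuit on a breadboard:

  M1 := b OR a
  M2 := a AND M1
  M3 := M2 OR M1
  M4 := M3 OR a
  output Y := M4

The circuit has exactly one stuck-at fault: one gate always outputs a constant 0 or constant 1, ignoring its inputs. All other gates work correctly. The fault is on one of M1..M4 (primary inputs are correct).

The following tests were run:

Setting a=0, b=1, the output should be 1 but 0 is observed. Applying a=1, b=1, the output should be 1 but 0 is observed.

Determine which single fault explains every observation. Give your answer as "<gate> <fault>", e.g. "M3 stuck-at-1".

M4 stuck-at-0

Fault-free values for test 1 (a=0, b=1): M1=1, M2=0, M3=1, M4=1, giving Y=1. Observed 0.
Test 1: faults giving observed 0 are {M1 stuck-at-0, M3 stuck-at-0, M4 stuck-at-0}.
Test 2 (a=1, b=1): fault-free M1=1, M2=1, M3=1, M4=1 → 1; observed 0. Eliminates M1 stuck-at-0, M3 stuck-at-0.
Only M4 stuck-at-0 is consistent with every test.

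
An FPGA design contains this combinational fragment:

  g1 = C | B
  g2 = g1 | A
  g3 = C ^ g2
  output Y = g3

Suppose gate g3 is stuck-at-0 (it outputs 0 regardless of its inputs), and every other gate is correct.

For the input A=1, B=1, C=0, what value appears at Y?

0

Propagate with g3 forced: g1=1, g2=1, g3=0 [stuck-at-0].
So Y = 0. (Without the fault it would be 1.)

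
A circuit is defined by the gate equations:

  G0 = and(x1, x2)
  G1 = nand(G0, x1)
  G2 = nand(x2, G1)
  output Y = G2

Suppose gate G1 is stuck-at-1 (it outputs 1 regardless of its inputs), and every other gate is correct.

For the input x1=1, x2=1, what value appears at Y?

Propagate with G1 forced: G0=1, G1=1 [stuck-at-1], G2=0.
So Y = 0. (Without the fault it would be 1.)

0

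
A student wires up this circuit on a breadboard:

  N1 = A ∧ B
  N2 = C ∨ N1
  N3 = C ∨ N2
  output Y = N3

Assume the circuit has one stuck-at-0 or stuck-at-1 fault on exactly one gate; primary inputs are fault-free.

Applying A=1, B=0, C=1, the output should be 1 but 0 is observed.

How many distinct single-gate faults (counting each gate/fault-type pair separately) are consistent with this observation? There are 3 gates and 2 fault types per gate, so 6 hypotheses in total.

1

Fault-free: N1=0, N2=1, N3=1 → 1. Observed 0.
  N1 stuck-at-0: output 1 ✗
  N1 stuck-at-1: output 1 ✗
  N2 stuck-at-0: output 1 ✗
  N2 stuck-at-1: output 1 ✗
  N3 stuck-at-0: output 0 ✓
  N3 stuck-at-1: output 1 ✗
Consistent faults: {N3 stuck-at-0} — 1 in all.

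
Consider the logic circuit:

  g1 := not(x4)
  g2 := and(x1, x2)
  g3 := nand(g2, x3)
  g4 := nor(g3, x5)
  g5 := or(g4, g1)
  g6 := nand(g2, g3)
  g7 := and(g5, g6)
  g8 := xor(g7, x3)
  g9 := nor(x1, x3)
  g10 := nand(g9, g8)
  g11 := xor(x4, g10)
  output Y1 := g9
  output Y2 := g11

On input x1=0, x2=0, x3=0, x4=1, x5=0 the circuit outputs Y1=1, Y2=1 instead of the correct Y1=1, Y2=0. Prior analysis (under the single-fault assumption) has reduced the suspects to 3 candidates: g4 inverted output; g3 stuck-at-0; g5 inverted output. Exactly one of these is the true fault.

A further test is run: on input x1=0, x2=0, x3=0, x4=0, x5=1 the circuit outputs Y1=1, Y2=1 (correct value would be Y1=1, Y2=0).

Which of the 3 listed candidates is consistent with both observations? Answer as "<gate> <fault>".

Evaluate each candidate on input x1=0, x2=0, x3=0, x4=0, x5=1:
  g4 inverted output: g1=1, g2=0, g3=1, g4=1 [inverted output], g5=1, g6=1, g7=1, g8=1, g9=1, g10=0, g11=0 → Y1=1, Y2=0 — eliminated
  g3 stuck-at-0: g1=1, g2=0, g3=0 [stuck-at-0], g4=0, g5=1, g6=1, g7=1, g8=1, g9=1, g10=0, g11=0 → Y1=1, Y2=0 — eliminated
  g5 inverted output: g1=1, g2=0, g3=1, g4=0, g5=0 [inverted output], g6=1, g7=0, g8=0, g9=1, g10=1, g11=1 → Y1=1, Y2=1 — matches
Only g5 inverted output reproduces the observed Y1=1, Y2=1.

g5 inverted output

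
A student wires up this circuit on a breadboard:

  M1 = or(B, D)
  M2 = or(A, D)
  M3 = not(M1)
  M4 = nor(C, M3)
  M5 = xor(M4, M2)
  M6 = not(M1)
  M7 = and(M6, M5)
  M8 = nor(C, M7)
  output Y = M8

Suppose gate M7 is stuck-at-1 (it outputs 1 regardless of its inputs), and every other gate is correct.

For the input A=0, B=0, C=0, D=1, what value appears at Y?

Propagate with M7 forced: M1=1, M2=1, M3=0, M4=1, M5=0, M6=0, M7=1 [stuck-at-1], M8=0.
So Y = 0. (Without the fault it would be 1.)

0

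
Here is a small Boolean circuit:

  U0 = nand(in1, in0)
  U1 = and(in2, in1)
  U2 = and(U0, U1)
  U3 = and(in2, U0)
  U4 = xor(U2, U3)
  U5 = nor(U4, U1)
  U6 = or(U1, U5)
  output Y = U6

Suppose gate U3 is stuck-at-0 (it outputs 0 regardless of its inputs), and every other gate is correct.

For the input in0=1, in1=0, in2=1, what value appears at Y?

1

Propagate with U3 forced: U0=1, U1=0, U2=0, U3=0 [stuck-at-0], U4=0, U5=1, U6=1.
So Y = 1. (Without the fault it would be 0.)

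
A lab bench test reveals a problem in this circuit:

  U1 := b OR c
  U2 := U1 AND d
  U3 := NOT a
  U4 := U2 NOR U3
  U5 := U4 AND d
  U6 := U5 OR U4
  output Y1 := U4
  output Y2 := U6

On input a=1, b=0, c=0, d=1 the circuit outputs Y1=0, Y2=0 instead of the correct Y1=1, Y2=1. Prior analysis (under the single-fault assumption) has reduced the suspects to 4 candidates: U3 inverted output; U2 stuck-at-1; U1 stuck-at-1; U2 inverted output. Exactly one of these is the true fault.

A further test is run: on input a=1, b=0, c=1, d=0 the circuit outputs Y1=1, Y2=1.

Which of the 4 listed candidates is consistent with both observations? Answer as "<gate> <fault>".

Evaluate each candidate on input a=1, b=0, c=1, d=0:
  U3 inverted output: U1=1, U2=0, U3=1 [inverted output], U4=0, U5=0, U6=0 → Y1=0, Y2=0 — eliminated
  U2 stuck-at-1: U1=1, U2=1 [stuck-at-1], U3=0, U4=0, U5=0, U6=0 → Y1=0, Y2=0 — eliminated
  U1 stuck-at-1: U1=1 [stuck-at-1], U2=0, U3=0, U4=1, U5=0, U6=1 → Y1=1, Y2=1 — matches
  U2 inverted output: U1=1, U2=1 [inverted output], U3=0, U4=0, U5=0, U6=0 → Y1=0, Y2=0 — eliminated
Only U1 stuck-at-1 reproduces the observed Y1=1, Y2=1.

U1 stuck-at-1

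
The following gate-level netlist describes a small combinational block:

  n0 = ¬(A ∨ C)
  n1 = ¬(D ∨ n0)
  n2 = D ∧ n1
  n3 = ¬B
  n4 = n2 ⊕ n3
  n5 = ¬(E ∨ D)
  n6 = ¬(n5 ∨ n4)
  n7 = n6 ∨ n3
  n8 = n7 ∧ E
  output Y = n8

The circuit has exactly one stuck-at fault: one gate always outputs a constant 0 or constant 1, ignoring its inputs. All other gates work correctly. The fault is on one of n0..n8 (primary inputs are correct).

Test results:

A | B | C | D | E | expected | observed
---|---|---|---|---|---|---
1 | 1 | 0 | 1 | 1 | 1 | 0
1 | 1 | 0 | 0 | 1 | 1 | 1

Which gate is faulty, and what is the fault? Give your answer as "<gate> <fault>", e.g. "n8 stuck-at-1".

n1 stuck-at-1

Fault-free values for test 1 (A=1, B=1, C=0, D=1, E=1): n0=0, n1=0, n2=0, n3=0, n4=0, n5=0, n6=1, n7=1, n8=1, giving Y=1. Observed 0.
Test 1: faults giving observed 0 are {n1 stuck-at-1, n2 stuck-at-1, n4 stuck-at-1, n5 stuck-at-1, n6 stuck-at-0, n7 stuck-at-0, n8 stuck-at-0}.
Test 2 (A=1, B=1, C=0, D=0, E=1): fault-free n0=0, n1=1, n2=0, n3=0, n4=0, n5=0, n6=1, n7=1, n8=1 → 1; observed 1. Eliminates n2 stuck-at-1, n4 stuck-at-1, n5 stuck-at-1, n6 stuck-at-0, n7 stuck-at-0, n8 stuck-at-0.
Only n1 stuck-at-1 is consistent with every test.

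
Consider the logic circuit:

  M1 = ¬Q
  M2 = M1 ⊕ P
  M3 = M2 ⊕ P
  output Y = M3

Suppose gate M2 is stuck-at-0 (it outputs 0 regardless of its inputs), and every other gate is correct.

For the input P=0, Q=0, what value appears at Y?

0

Propagate with M2 forced: M1=1, M2=0 [stuck-at-0], M3=0.
So Y = 0. (Without the fault it would be 1.)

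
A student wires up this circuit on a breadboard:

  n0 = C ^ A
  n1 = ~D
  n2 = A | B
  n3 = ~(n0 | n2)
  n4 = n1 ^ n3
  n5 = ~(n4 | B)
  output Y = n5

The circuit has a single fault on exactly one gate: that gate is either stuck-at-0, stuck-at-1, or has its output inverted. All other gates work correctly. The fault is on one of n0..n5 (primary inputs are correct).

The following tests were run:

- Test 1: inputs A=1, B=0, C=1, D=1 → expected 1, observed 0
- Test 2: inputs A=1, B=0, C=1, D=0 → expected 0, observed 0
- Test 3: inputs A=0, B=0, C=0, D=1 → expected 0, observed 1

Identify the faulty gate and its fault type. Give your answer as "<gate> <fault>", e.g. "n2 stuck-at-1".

n1 stuck-at-1

Fault-free values for test 1 (A=1, B=0, C=1, D=1): n0=0, n1=0, n2=1, n3=0, n4=0, n5=1, giving Y=1. Observed 0.
Test 1: faults giving observed 0 are {n1 stuck-at-1, n1 inverted output, n2 stuck-at-0, n2 inverted output, n3 stuck-at-1, n3 inverted output, n4 stuck-at-1, n4 inverted output, n5 stuck-at-0, n5 inverted output}.
Test 2 (A=1, B=0, C=1, D=0): fault-free n0=0, n1=1, n2=1, n3=0, n4=1, n5=0 → 0; observed 0. Eliminates n1 inverted output, n2 stuck-at-0, n2 inverted output, n3 stuck-at-1, n3 inverted output, n4 inverted output, n5 inverted output.
Test 3 (A=0, B=0, C=0, D=1): fault-free n0=0, n1=0, n2=0, n3=1, n4=1, n5=0 → 0; observed 1. Eliminates n4 stuck-at-1, n5 stuck-at-0.
Only n1 stuck-at-1 is consistent with every test.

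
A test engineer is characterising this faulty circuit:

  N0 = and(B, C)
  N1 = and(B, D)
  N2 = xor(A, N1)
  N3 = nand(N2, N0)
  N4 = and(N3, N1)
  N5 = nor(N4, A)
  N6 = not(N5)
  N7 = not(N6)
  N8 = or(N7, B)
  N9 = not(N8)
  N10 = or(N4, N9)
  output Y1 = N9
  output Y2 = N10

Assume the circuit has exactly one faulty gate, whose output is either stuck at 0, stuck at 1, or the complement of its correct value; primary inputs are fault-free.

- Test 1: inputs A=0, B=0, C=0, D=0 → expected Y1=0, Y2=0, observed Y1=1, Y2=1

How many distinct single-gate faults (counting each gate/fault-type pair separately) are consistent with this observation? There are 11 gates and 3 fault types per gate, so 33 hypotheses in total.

14

Fault-free: N0=0, N1=0, N2=0, N3=1, N4=0, N5=1, N6=0, N7=1, N8=1, N9=0, N10=0 → Y1=0, Y2=0. Observed Y1=1, Y2=1.
  N0: none of the 3 fault types match ✗
  N1: stuck-at-1, inverted output ✓; others ✗
  N2: none of the 3 fault types match ✗
  N3: none of the 3 fault types match ✗
  N4: stuck-at-1, inverted output ✓; others ✗
  N5: stuck-at-0, inverted output ✓; others ✗
  N6: stuck-at-1, inverted output ✓; others ✗
  N7: stuck-at-0, inverted output ✓; others ✗
  N8: stuck-at-0, inverted output ✓; others ✗
  N9: stuck-at-1, inverted output ✓; others ✗
  N10: none of the 3 fault types match ✗
Consistent faults: {N1 stuck-at-1, N1 inverted output, N4 stuck-at-1, N4 inverted output, N5 stuck-at-0, N5 inverted output, N6 stuck-at-1, N6 inverted output, N7 stuck-at-0, N7 inverted output, N8 stuck-at-0, N8 inverted output, N9 stuck-at-1, N9 inverted output} — 14 in all.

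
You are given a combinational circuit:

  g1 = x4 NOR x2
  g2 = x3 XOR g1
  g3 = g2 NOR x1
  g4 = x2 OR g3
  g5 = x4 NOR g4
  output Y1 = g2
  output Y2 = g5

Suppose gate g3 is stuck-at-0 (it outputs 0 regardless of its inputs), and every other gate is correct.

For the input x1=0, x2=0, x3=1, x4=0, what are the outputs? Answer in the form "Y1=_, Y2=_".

Propagate with g3 forced: g1=1, g2=0, g3=0 [stuck-at-0], g4=0, g5=1.
So the outputs are Y1=0, Y2=1. (Without the fault they would be Y1=0, Y2=0.)

Y1=0, Y2=1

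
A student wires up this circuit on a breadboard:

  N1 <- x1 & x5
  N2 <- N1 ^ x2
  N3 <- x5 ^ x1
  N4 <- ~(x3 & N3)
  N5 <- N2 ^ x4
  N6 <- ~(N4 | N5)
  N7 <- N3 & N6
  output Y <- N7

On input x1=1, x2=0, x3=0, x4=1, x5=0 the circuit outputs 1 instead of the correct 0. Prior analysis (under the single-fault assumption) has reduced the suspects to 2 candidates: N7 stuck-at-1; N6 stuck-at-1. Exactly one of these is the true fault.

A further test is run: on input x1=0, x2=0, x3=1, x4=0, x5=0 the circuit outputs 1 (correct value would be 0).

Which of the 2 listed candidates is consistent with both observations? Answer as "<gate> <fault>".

N7 stuck-at-1

Evaluate each candidate on input x1=0, x2=0, x3=1, x4=0, x5=0:
  N7 stuck-at-1: N1=0, N2=0, N3=0, N4=1, N5=0, N6=0, N7=1 [stuck-at-1] → 1 — matches
  N6 stuck-at-1: N1=0, N2=0, N3=0, N4=1, N5=0, N6=1 [stuck-at-1], N7=0 → 0 — eliminated
Only N7 stuck-at-1 reproduces the observed 1.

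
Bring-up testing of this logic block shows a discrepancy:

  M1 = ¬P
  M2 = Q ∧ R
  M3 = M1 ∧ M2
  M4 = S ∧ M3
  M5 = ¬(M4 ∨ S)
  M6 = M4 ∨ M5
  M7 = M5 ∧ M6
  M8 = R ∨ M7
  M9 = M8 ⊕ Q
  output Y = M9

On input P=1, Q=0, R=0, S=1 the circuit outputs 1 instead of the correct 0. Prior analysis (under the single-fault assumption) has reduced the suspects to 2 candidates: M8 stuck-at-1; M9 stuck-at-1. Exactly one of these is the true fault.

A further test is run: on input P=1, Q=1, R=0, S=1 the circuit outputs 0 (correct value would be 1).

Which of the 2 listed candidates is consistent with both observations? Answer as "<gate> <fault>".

M8 stuck-at-1

Evaluate each candidate on input P=1, Q=1, R=0, S=1:
  M8 stuck-at-1: M1=0, M2=0, M3=0, M4=0, M5=0, M6=0, M7=0, M8=1 [stuck-at-1], M9=0 → 0 — matches
  M9 stuck-at-1: M1=0, M2=0, M3=0, M4=0, M5=0, M6=0, M7=0, M8=0, M9=1 [stuck-at-1] → 1 — eliminated
Only M8 stuck-at-1 reproduces the observed 0.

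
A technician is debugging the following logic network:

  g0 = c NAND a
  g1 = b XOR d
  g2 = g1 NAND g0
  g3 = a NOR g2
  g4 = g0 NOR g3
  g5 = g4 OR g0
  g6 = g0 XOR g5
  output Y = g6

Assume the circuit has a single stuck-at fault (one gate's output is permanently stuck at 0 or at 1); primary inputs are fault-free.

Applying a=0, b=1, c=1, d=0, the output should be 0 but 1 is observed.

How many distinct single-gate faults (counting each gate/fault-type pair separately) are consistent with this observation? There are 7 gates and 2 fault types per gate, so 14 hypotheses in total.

Fault-free: g0=1, g1=1, g2=0, g3=1, g4=0, g5=1, g6=0 → 0. Observed 1.
  g0 stuck-at-0: output 1 ✓
  g0 stuck-at-1: output 0 ✗
  g1 stuck-at-0: output 0 ✗
  g1 stuck-at-1: output 0 ✗
  g2 stuck-at-0: output 0 ✗
  g2 stuck-at-1: output 0 ✗
  g3 stuck-at-0: output 0 ✗
  g3 stuck-at-1: output 0 ✗
  g4 stuck-at-0: output 0 ✗
  g4 stuck-at-1: output 0 ✗
  g5 stuck-at-0: output 1 ✓
  g5 stuck-at-1: output 0 ✗
  g6 stuck-at-0: output 0 ✗
  g6 stuck-at-1: output 1 ✓
Consistent faults: {g0 stuck-at-0, g5 stuck-at-0, g6 stuck-at-1} — 3 in all.

3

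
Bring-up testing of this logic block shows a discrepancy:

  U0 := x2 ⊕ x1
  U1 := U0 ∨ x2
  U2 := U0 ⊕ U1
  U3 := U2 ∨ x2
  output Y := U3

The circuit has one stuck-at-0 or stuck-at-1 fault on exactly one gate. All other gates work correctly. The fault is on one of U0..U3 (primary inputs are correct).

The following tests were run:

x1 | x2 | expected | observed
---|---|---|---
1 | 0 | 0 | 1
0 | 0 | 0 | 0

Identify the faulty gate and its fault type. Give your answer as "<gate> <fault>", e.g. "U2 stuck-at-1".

Fault-free values for test 1 (x1=1, x2=0): U0=1, U1=1, U2=0, U3=0, giving Y=0. Observed 1.
Test 1: faults giving observed 1 are {U1 stuck-at-0, U2 stuck-at-1, U3 stuck-at-1}.
Test 2 (x1=0, x2=0): fault-free U0=0, U1=0, U2=0, U3=0 → 0; observed 0. Eliminates U2 stuck-at-1, U3 stuck-at-1.
Only U1 stuck-at-0 is consistent with every test.

U1 stuck-at-0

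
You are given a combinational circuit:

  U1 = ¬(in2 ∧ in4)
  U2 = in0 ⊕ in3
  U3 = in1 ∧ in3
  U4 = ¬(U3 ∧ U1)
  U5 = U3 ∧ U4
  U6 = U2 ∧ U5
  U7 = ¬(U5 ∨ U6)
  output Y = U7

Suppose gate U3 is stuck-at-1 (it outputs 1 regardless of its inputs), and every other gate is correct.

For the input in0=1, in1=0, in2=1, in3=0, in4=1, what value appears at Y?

Propagate with U3 forced: U1=0, U2=1, U3=1 [stuck-at-1], U4=1, U5=1, U6=1, U7=0.
So Y = 0. (Without the fault it would be 1.)

0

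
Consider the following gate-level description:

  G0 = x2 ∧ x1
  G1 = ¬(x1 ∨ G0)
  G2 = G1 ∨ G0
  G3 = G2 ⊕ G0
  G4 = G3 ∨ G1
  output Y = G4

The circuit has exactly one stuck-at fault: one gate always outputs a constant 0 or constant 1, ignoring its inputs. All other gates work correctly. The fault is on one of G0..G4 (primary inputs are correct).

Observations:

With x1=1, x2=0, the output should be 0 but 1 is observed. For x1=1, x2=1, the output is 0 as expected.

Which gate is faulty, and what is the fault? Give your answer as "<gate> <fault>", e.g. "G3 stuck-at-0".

Fault-free values for test 1 (x1=1, x2=0): G0=0, G1=0, G2=0, G3=0, G4=0, giving Y=0. Observed 1.
Test 1: faults giving observed 1 are {G1 stuck-at-1, G2 stuck-at-1, G3 stuck-at-1, G4 stuck-at-1}.
Test 2 (x1=1, x2=1): fault-free G0=1, G1=0, G2=1, G3=0, G4=0 → 0; observed 0. Eliminates G1 stuck-at-1, G3 stuck-at-1, G4 stuck-at-1.
Only G2 stuck-at-1 is consistent with every test.

G2 stuck-at-1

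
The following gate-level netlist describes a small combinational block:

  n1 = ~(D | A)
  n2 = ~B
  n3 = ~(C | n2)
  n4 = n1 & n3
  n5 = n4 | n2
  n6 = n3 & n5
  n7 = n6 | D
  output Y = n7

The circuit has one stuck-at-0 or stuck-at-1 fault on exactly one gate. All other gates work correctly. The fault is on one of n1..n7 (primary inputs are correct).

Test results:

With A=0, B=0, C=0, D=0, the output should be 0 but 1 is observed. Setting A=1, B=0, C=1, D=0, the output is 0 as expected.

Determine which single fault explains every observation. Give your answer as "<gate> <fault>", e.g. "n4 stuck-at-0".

Fault-free values for test 1 (A=0, B=0, C=0, D=0): n1=1, n2=1, n3=0, n4=0, n5=1, n6=0, n7=0, giving Y=0. Observed 1.
Test 1: faults giving observed 1 are {n2 stuck-at-0, n3 stuck-at-1, n6 stuck-at-1, n7 stuck-at-1}.
Test 2 (A=1, B=0, C=1, D=0): fault-free n1=0, n2=1, n3=0, n4=0, n5=1, n6=0, n7=0 → 0; observed 0. Eliminates n3 stuck-at-1, n6 stuck-at-1, n7 stuck-at-1.
Only n2 stuck-at-0 is consistent with every test.

n2 stuck-at-0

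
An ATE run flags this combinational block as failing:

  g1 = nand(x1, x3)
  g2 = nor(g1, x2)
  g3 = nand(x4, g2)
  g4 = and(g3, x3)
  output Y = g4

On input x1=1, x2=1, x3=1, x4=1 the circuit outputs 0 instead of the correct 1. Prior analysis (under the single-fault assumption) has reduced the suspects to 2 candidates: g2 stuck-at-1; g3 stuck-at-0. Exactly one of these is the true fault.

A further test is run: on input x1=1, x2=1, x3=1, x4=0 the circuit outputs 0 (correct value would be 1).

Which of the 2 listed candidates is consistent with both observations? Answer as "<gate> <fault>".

g3 stuck-at-0

Evaluate each candidate on input x1=1, x2=1, x3=1, x4=0:
  g2 stuck-at-1: g1=0, g2=1 [stuck-at-1], g3=1, g4=1 → 1 — eliminated
  g3 stuck-at-0: g1=0, g2=0, g3=0 [stuck-at-0], g4=0 → 0 — matches
Only g3 stuck-at-0 reproduces the observed 0.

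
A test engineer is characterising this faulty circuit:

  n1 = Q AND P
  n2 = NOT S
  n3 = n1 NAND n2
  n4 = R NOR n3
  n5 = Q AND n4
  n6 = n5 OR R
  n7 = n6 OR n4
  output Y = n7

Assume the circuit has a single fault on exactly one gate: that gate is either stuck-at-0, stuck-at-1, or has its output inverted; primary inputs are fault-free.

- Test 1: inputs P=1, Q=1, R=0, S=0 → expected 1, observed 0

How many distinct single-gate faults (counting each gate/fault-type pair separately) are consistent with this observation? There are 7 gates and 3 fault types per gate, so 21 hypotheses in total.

Fault-free: n1=1, n2=1, n3=0, n4=1, n5=1, n6=1, n7=1 → 1. Observed 0.
  n1: stuck-at-0, inverted output ✓; others ✗
  n2: stuck-at-0, inverted output ✓; others ✗
  n3: stuck-at-1, inverted output ✓; others ✗
  n4: stuck-at-0, inverted output ✓; others ✗
  n5: none of the 3 fault types match ✗
  n6: none of the 3 fault types match ✗
  n7: stuck-at-0, inverted output ✓; others ✗
Consistent faults: {n1 stuck-at-0, n1 inverted output, n2 stuck-at-0, n2 inverted output, n3 stuck-at-1, n3 inverted output, n4 stuck-at-0, n4 inverted output, n7 stuck-at-0, n7 inverted output} — 10 in all.

10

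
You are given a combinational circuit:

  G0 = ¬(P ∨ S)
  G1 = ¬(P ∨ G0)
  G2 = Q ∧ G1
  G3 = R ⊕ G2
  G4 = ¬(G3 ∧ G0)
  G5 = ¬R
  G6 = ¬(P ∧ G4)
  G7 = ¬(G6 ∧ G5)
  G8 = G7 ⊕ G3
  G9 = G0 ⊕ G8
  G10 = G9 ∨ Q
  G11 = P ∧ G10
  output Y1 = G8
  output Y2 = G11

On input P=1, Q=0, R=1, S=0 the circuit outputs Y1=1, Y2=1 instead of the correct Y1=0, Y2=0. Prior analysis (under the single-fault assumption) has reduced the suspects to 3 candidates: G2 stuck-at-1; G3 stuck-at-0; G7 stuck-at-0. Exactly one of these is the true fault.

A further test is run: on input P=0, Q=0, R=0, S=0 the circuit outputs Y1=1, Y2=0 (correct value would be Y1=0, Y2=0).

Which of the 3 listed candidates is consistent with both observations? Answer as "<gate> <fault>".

Evaluate each candidate on input P=0, Q=0, R=0, S=0:
  G2 stuck-at-1: G0=1, G1=0, G2=1 [stuck-at-1], G3=1, G4=0, G5=1, G6=1, G7=0, G8=1, G9=0, G10=0, G11=0 → Y1=1, Y2=0 — matches
  G3 stuck-at-0: G0=1, G1=0, G2=0, G3=0 [stuck-at-0], G4=1, G5=1, G6=1, G7=0, G8=0, G9=1, G10=1, G11=0 → Y1=0, Y2=0 — eliminated
  G7 stuck-at-0: G0=1, G1=0, G2=0, G3=0, G4=1, G5=1, G6=1, G7=0 [stuck-at-0], G8=0, G9=1, G10=1, G11=0 → Y1=0, Y2=0 — eliminated
Only G2 stuck-at-1 reproduces the observed Y1=1, Y2=0.

G2 stuck-at-1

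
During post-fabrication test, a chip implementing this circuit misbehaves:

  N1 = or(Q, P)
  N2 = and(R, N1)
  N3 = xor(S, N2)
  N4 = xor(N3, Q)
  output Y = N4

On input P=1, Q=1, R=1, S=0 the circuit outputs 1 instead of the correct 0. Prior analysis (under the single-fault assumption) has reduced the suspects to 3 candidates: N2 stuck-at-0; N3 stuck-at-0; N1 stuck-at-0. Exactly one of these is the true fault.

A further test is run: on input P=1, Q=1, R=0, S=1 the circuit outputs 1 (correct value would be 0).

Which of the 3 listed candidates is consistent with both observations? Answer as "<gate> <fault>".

N3 stuck-at-0

Evaluate each candidate on input P=1, Q=1, R=0, S=1:
  N2 stuck-at-0: N1=1, N2=0 [stuck-at-0], N3=1, N4=0 → 0 — eliminated
  N3 stuck-at-0: N1=1, N2=0, N3=0 [stuck-at-0], N4=1 → 1 — matches
  N1 stuck-at-0: N1=0 [stuck-at-0], N2=0, N3=1, N4=0 → 0 — eliminated
Only N3 stuck-at-0 reproduces the observed 1.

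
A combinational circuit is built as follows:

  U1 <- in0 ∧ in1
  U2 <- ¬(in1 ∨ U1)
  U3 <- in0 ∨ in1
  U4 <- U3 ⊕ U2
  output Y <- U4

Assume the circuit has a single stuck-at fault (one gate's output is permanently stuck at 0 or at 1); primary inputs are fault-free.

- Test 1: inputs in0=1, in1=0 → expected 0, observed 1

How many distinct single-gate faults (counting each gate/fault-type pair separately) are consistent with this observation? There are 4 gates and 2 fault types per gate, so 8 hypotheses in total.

Fault-free: U1=0, U2=1, U3=1, U4=0 → 0. Observed 1.
  U1 stuck-at-0: output 0 ✗
  U1 stuck-at-1: output 1 ✓
  U2 stuck-at-0: output 1 ✓
  U2 stuck-at-1: output 0 ✗
  U3 stuck-at-0: output 1 ✓
  U3 stuck-at-1: output 0 ✗
  U4 stuck-at-0: output 0 ✗
  U4 stuck-at-1: output 1 ✓
Consistent faults: {U1 stuck-at-1, U2 stuck-at-0, U3 stuck-at-0, U4 stuck-at-1} — 4 in all.

4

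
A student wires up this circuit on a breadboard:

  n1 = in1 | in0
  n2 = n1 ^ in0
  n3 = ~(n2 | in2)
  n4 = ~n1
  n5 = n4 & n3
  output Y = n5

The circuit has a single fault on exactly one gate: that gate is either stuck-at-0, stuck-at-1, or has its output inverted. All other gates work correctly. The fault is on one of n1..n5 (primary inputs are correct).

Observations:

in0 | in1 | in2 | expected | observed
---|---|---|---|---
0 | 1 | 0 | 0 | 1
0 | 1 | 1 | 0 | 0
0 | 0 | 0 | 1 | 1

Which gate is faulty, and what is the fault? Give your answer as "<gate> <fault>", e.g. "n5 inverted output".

Fault-free values for test 1 (in0=0, in1=1, in2=0): n1=1, n2=1, n3=0, n4=0, n5=0, giving Y=0. Observed 1.
Test 1: faults giving observed 1 are {n1 stuck-at-0, n1 inverted output, n5 stuck-at-1, n5 inverted output}.
Test 2 (in0=0, in1=1, in2=1): fault-free n1=1, n2=1, n3=0, n4=0, n5=0 → 0; observed 0. Eliminates n5 stuck-at-1, n5 inverted output.
Test 3 (in0=0, in1=0, in2=0): fault-free n1=0, n2=0, n3=1, n4=1, n5=1 → 1; observed 1. Eliminates n1 inverted output.
Only n1 stuck-at-0 is consistent with every test.

n1 stuck-at-0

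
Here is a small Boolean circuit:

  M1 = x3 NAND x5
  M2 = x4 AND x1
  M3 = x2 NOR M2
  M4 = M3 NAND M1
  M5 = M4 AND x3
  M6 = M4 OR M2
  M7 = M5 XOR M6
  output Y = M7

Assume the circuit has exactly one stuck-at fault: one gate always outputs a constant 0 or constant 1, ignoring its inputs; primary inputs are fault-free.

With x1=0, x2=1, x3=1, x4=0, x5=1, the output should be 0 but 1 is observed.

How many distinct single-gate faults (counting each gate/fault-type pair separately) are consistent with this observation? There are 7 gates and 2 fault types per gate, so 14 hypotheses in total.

Fault-free: M1=0, M2=0, M3=0, M4=1, M5=1, M6=1, M7=0 → 0. Observed 1.
  M1 stuck-at-0: output 0 ✗
  M1 stuck-at-1: output 0 ✗
  M2 stuck-at-0: output 0 ✗
  M2 stuck-at-1: output 0 ✗
  M3 stuck-at-0: output 0 ✗
  M3 stuck-at-1: output 0 ✗
  M4 stuck-at-0: output 0 ✗
  M4 stuck-at-1: output 0 ✗
  M5 stuck-at-0: output 1 ✓
  M5 stuck-at-1: output 0 ✗
  M6 stuck-at-0: output 1 ✓
  M6 stuck-at-1: output 0 ✗
  M7 stuck-at-0: output 0 ✗
  M7 stuck-at-1: output 1 ✓
Consistent faults: {M5 stuck-at-0, M6 stuck-at-0, M7 stuck-at-1} — 3 in all.

3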